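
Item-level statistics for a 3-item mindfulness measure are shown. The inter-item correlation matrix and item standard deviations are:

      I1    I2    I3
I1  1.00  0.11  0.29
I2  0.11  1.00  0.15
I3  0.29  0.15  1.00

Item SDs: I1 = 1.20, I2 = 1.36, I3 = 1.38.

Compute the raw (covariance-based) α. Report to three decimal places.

Σσ²ᵢ = 1.20² + 1.36² + 1.38² = 5.1940
Covariances σ_ij = r_ij · s_i · s_j:
  σ(I1,I2) = 0.11 × 1.20 × 1.36 = 0.1795
  σ(I1,I3) = 0.29 × 1.20 × 1.38 = 0.4802
  σ(I2,I3) = 0.15 × 1.36 × 1.38 = 0.2815
σ²_T = Σσ²ᵢ + 2·Σσ_ij = 5.1940 + 2 × 0.9412 = 7.0764
α = (3/2)·(1 − 5.1940/7.0764) = 0.399

α = 0.399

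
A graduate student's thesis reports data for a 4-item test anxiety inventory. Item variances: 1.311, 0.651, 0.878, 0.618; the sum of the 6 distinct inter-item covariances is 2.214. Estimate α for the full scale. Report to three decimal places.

α = 0.749

ΣVar(i) = 1.311 + 0.651 + 0.878 + 0.618 = 3.458
Sum of distinct covariances = 2.214
total variance = ΣVar(i) + 2·Σcov = 3.458 + 2 × 2.214 = 7.886
α = (4/3)·(1 − 3.458/7.886) = 0.749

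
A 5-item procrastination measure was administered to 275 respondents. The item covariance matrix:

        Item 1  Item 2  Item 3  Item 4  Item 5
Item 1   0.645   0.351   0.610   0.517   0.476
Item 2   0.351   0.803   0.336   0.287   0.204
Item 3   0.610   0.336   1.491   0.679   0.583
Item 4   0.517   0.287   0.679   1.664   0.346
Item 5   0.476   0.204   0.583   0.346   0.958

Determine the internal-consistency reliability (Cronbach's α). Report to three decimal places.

α = 0.765

Σσ²ᵢ = 0.645 + 0.803 + 1.491 + 1.664 + 0.958 = 5.561
Sum of off-diagonal covariances = 4.389
σ²_T = 5.561 + 2 × 4.389 = 14.339
α = (k/(k−1))·(1 − Σσ²ᵢ/σ²_T) = (5/4)·(1 − 5.561/14.339) = 0.765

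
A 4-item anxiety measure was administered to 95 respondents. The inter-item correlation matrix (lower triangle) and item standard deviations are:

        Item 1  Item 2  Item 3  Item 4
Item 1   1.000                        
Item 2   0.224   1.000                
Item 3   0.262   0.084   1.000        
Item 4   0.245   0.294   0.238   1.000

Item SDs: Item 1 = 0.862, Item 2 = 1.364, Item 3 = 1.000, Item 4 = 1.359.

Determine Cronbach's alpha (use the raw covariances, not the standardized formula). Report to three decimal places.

Σσ²ᵢ = 0.862² + 1.364² + 1.000² + 1.359² = 5.4504
Covariances σ_ij = r_ij · s_i · s_j:
  σ(Item 1,Item 2) = 0.224 × 0.862 × 1.364 = 0.2634
  σ(Item 1,Item 3) = 0.262 × 0.862 × 1.000 = 0.2258
  σ(Item 1,Item 4) = 0.245 × 0.862 × 1.359 = 0.2870
  σ(Item 2,Item 3) = 0.084 × 1.364 × 1.000 = 0.1146
  σ(Item 2,Item 4) = 0.294 × 1.364 × 1.359 = 0.5450
  σ(Item 3,Item 4) = 0.238 × 1.000 × 1.359 = 0.3234
σ²_T = Σσ²ᵢ + 2·Σσ_ij = 5.4504 + 2 × 1.7592 = 8.9688
α = (4/3)·(1 − 5.4504/8.9688) = 0.523

Cronbach's alpha = 0.523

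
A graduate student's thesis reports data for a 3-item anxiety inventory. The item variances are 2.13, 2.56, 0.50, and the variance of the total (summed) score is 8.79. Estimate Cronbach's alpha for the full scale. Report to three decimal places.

α = 0.614

ΣVar(i) = 2.13 + 2.56 + 0.50 = 5.19
α = (k/(k−1))·(1 − ΣVar(i)/σ²_T) = (3/2)·(1 − 5.19/8.79) = 0.614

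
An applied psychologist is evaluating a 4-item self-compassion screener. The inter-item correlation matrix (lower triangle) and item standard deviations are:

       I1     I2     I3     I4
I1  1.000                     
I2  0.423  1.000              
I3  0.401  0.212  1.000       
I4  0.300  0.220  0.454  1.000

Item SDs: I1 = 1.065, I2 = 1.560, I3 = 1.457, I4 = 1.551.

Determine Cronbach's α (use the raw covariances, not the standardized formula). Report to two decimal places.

α = 0.65

Σσ²ᵢ = 1.065² + 1.560² + 1.457² + 1.551² = 8.0963
Covariances σ_ij = r_ij · s_i · s_j:
  σ(I1,I2) = 0.423 × 1.065 × 1.560 = 0.7028
  σ(I1,I3) = 0.401 × 1.065 × 1.457 = 0.6222
  σ(I1,I4) = 0.300 × 1.065 × 1.551 = 0.4955
  σ(I2,I3) = 0.212 × 1.560 × 1.457 = 0.4819
  σ(I2,I4) = 0.220 × 1.560 × 1.551 = 0.5323
  σ(I3,I4) = 0.454 × 1.457 × 1.551 = 1.0260
σ²_T = Σσ²ᵢ + 2·Σσ_ij = 8.0963 + 2 × 3.8607 = 15.8177
α = (4/3)·(1 − 8.0963/15.8177) = 0.65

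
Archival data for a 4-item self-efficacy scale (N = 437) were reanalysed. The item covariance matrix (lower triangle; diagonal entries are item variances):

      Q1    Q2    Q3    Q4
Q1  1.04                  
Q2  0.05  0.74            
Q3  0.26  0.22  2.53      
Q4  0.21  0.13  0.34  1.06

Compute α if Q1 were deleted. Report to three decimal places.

α = 0.363

Remaining items: Q2, Q3, Q4 (k = 3).
Σσᵢ² = 0.74 + 2.53 + 1.06 = 4.33
Var(T) = 4.33 + 2 × 0.69 = 5.71
α (item deleted) = (3/2)·(1 − 4.33/5.71) = 0.363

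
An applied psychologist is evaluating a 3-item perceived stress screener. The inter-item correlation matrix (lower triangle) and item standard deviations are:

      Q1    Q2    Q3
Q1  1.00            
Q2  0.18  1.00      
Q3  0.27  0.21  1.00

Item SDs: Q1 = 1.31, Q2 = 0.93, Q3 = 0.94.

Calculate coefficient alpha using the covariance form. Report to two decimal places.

coefficient alpha = 0.45

Σσ²ᵢ = 1.31² + 0.93² + 0.94² = 3.4646
Covariances σ_ij = r_ij · s_i · s_j:
  σ(Q1,Q2) = 0.18 × 1.31 × 0.93 = 0.2193
  σ(Q1,Q3) = 0.27 × 1.31 × 0.94 = 0.3325
  σ(Q2,Q3) = 0.21 × 0.93 × 0.94 = 0.1836
σ²_T = Σσ²ᵢ + 2·Σσ_ij = 3.4646 + 2 × 0.7354 = 4.9354
α = (3/2)·(1 − 3.4646/4.9354) = 0.45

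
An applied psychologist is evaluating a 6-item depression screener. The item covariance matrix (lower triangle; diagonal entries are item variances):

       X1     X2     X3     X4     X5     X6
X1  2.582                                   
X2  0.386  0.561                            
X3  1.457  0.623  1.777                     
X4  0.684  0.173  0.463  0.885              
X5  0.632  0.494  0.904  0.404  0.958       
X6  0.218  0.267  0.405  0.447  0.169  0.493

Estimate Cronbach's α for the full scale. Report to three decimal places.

Σσ²ᵢ = 2.582 + 0.561 + 1.777 + 0.885 + 0.958 + 0.493 = 7.256
Sum of the distinct covariances = 7.726
total variance = 7.256 + 2 × 7.726 = 22.708
α = (k/(k−1))·(1 − Σσ²ᵢ/total variance) = (6/5)·(1 − 7.256/22.708) = 0.817

Cronbach's α = 0.817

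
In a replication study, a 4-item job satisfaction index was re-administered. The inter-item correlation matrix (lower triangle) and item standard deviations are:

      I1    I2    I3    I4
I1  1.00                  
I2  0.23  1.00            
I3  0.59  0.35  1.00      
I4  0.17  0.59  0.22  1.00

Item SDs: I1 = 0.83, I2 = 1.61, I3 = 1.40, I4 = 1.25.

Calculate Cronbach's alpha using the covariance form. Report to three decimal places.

Σσ²ᵢ = 0.83² + 1.61² + 1.40² + 1.25² = 6.8035
Covariances σ_ij = r_ij · s_i · s_j:
  σ(I1,I2) = 0.23 × 0.83 × 1.61 = 0.3073
  σ(I1,I3) = 0.59 × 0.83 × 1.40 = 0.6856
  σ(I1,I4) = 0.17 × 0.83 × 1.25 = 0.1764
  σ(I2,I3) = 0.35 × 1.61 × 1.40 = 0.7889
  σ(I2,I4) = 0.59 × 1.61 × 1.25 = 1.1874
  σ(I3,I4) = 0.22 × 1.40 × 1.25 = 0.3850
σ²_T = Σσ²ᵢ + 2·Σσ_ij = 6.8035 + 2 × 3.5306 = 13.8647
α = (4/3)·(1 − 6.8035/13.8647) = 0.679

Cronbach's alpha = 0.679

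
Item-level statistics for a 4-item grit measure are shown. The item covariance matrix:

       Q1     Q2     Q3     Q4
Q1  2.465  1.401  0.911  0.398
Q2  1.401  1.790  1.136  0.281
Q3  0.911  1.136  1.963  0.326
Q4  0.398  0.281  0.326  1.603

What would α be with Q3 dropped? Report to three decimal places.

α = 0.623

Remaining items: Q1, Q2, Q4 (k = 3).
Σσᵢ² = 2.465 + 1.790 + 1.603 = 5.858
σ²_total = 5.858 + 2 × 2.080 = 10.018
α (item deleted) = (3/2)·(1 − 5.858/10.018) = 0.623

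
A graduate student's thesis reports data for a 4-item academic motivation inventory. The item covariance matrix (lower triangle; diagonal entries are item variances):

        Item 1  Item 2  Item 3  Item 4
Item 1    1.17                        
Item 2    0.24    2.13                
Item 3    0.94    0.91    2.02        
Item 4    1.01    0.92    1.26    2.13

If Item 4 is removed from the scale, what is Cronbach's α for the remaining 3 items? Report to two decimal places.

Remaining items: Item 1, Item 2, Item 3 (k = 3).
ΣVar(i) = 1.17 + 2.13 + 2.02 = 5.32
Var(T) = 5.32 + 2 × 2.09 = 9.50
α (item deleted) = (3/2)·(1 − 5.32/9.50) = 0.66

α = 0.66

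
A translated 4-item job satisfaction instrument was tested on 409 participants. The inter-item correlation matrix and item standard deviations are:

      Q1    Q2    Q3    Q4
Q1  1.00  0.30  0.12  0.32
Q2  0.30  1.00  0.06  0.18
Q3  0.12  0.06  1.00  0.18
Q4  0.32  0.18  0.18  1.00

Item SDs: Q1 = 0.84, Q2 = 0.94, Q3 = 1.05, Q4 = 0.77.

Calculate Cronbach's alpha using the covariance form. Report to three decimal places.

Σσ²ᵢ = 0.84² + 0.94² + 1.05² + 0.77² = 3.2846
Covariances σ_ij = r_ij · s_i · s_j:
  σ(Q1,Q2) = 0.30 × 0.84 × 0.94 = 0.2369
  σ(Q1,Q3) = 0.12 × 0.84 × 1.05 = 0.1058
  σ(Q1,Q4) = 0.32 × 0.84 × 0.77 = 0.2070
  σ(Q2,Q3) = 0.06 × 0.94 × 1.05 = 0.0592
  σ(Q2,Q4) = 0.18 × 0.94 × 0.77 = 0.1303
  σ(Q3,Q4) = 0.18 × 1.05 × 0.77 = 0.1455
σ²_T = Σσ²ᵢ + 2·Σσ_ij = 3.2846 + 2 × 0.8847 = 5.0540
α = (4/3)·(1 − 3.2846/5.0540) = 0.467

α = 0.467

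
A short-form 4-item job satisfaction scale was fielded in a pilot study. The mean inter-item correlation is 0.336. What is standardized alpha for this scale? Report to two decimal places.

standardized alpha = 0.67

Standardized α = k·r̄ / (1 + (k−1)·r̄) = 4 × 0.336 / (1 + 3 × 0.336)
  = 1.3440 / 2.0080 = 0.67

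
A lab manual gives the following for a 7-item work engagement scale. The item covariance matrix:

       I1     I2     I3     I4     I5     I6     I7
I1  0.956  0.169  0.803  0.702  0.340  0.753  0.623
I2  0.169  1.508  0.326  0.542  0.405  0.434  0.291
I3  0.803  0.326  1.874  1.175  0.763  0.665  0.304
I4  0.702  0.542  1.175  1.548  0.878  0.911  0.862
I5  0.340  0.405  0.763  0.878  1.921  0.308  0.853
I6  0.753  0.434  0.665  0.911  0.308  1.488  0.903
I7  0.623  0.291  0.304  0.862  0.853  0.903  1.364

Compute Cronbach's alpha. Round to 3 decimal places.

sum of item variances = 0.956 + 1.508 + 1.874 + 1.548 + 1.921 + 1.488 + 1.364 = 10.659
Σ_{i<j} σ_ij = 13.010
σ²_T = 10.659 + 2 × 13.010 = 36.679
α = (k/(k−1))·(1 − sum of item variances/σ²_T) = (7/6)·(1 − 10.659/36.679) = 0.828

α = 0.828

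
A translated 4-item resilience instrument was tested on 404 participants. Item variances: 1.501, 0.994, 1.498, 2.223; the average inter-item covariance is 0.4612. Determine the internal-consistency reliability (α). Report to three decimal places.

sum of item variances = 1.501 + 0.994 + 1.498 + 2.223 = 6.216
Sum of the 6 distinct covariances = 6 × 0.4612 = 2.7672
σ²_total = sum of item variances + 2·Σcov = 6.216 + 2 × 2.7672 = 11.7504
α = (4/3)·(1 − 6.216/11.7504) = 0.628

α = 0.628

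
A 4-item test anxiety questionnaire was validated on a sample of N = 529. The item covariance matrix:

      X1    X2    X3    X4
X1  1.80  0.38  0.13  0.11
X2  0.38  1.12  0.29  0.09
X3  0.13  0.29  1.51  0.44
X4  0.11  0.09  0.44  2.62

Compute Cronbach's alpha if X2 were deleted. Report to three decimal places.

α = 0.280

Remaining items: X1, X3, X4 (k = 3).
Σσᵢ² = 1.80 + 1.51 + 2.62 = 5.93
σ²_T = 5.93 + 2 × 0.68 = 7.29
α (item deleted) = (3/2)·(1 − 5.93/7.29) = 0.280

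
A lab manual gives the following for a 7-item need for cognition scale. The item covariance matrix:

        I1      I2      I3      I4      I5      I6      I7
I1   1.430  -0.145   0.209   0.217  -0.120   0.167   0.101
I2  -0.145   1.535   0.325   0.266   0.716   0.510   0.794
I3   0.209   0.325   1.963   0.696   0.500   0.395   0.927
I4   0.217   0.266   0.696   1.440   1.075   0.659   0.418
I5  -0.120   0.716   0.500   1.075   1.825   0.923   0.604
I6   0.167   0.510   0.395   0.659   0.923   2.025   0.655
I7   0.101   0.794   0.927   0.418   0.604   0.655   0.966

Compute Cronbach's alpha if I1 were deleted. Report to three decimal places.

Remaining items: I2, I3, I4, I5, I6, I7 (k = 6).
ΣVar(i) = 1.535 + 1.963 + 1.440 + 1.825 + 2.025 + 0.966 = 9.754
σ²_T = 9.754 + 2 × 9.463 = 28.680
α (item deleted) = (6/5)·(1 − 9.754/28.680) = 0.792

α = 0.792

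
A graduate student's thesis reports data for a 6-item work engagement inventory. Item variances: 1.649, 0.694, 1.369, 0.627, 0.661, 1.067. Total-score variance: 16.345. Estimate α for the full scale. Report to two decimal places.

Σσᵢ² = 1.649 + 0.694 + 1.369 + 0.627 + 0.661 + 1.067 = 6.067
α = (k/(k−1))·(1 − Σσᵢ²/total variance) = (6/5)·(1 − 6.067/16.345) = 0.75

α = 0.75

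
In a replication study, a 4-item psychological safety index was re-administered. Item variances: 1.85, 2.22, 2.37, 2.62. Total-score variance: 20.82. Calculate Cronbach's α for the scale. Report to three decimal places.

Σσ²ᵢ = 1.85 + 2.22 + 2.37 + 2.62 = 9.06
α = (k/(k−1))·(1 − Σσ²ᵢ/σ²_T) = (4/3)·(1 − 9.06/20.82) = 0.753

Cronbach's α = 0.753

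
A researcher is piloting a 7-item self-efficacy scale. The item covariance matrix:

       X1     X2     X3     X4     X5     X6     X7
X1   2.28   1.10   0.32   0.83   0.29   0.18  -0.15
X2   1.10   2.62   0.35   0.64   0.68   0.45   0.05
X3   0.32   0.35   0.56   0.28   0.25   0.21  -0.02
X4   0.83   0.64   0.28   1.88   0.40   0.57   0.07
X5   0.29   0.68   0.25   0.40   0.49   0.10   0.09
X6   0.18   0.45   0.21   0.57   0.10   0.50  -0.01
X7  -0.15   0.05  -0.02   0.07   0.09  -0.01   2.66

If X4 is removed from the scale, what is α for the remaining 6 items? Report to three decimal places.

α = 0.553

Remaining items: X1, X2, X3, X5, X6, X7 (k = 6).
sum of item variances = 2.28 + 2.62 + 0.56 + 0.49 + 0.50 + 2.66 = 9.11
Var(T) = 9.11 + 2 × 3.89 = 16.89
α (item deleted) = (6/5)·(1 − 9.11/16.89) = 0.553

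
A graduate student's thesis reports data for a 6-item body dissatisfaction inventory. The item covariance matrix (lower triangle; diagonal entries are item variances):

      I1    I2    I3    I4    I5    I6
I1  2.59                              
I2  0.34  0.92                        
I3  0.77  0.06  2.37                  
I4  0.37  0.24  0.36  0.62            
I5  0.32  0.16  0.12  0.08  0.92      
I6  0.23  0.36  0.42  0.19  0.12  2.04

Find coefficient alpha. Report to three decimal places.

Σσᵢ² = 2.59 + 0.92 + 2.37 + 0.62 + 0.92 + 2.04 = 9.46
Sum of the distinct covariances = 4.14
σ²_total = 9.46 + 2 × 4.14 = 17.74
α = (k/(k−1))·(1 − Σσᵢ²/σ²_total) = (6/5)·(1 − 9.46/17.74) = 0.560

coefficient alpha = 0.560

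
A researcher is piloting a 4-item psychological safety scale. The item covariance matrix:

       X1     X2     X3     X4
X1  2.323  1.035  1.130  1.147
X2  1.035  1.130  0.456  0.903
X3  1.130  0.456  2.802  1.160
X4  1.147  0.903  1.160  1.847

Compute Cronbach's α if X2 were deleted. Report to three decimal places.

α = 0.745

Remaining items: X1, X3, X4 (k = 3).
Σσᵢ² = 2.323 + 2.802 + 1.847 = 6.972
σ²_total = 6.972 + 2 × 3.437 = 13.846
α (item deleted) = (3/2)·(1 − 6.972/13.846) = 0.745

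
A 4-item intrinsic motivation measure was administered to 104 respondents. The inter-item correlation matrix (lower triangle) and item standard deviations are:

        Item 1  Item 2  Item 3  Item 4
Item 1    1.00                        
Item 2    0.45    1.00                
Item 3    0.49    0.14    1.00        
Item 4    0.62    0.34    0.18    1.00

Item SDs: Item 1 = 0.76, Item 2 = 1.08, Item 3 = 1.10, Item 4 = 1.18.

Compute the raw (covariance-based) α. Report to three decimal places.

α = 0.666

Σσ²ᵢ = 0.76² + 1.08² + 1.10² + 1.18² = 4.3464
Covariances σ_ij = r_ij · s_i · s_j:
  σ(Item 1,Item 2) = 0.45 × 0.76 × 1.08 = 0.3694
  σ(Item 1,Item 3) = 0.49 × 0.76 × 1.10 = 0.4096
  σ(Item 1,Item 4) = 0.62 × 0.76 × 1.18 = 0.5560
  σ(Item 2,Item 3) = 0.14 × 1.08 × 1.10 = 0.1663
  σ(Item 2,Item 4) = 0.34 × 1.08 × 1.18 = 0.4333
  σ(Item 3,Item 4) = 0.18 × 1.10 × 1.18 = 0.2336
σ²_T = Σσ²ᵢ + 2·Σσ_ij = 4.3464 + 2 × 2.1682 = 8.6828
α = (4/3)·(1 − 4.3464/8.6828) = 0.666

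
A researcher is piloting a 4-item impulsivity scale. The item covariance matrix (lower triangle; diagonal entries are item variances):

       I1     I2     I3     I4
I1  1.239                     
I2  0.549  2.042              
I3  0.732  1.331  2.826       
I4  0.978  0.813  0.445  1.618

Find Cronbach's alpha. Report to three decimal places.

α = 0.742

sum of item variances = 1.239 + 2.042 + 2.826 + 1.618 = 7.725
Σ_{i<j} σ_ij = 4.848
σ²_total = 7.725 + 2 × 4.848 = 17.421
α = (k/(k−1))·(1 − sum of item variances/σ²_total) = (4/3)·(1 − 7.725/17.421) = 0.742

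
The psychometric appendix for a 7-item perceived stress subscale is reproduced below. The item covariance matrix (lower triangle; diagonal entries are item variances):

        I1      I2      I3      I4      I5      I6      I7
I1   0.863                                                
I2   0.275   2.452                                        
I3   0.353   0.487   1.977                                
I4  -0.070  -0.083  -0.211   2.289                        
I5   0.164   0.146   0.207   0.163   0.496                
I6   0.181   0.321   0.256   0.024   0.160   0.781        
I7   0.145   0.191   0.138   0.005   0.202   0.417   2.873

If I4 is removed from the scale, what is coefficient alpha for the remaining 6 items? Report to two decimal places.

α = 0.52

Remaining items: I1, I2, I3, I5, I6, I7 (k = 6).
Σσ²ᵢ = 0.863 + 2.452 + 1.977 + 0.496 + 0.781 + 2.873 = 9.442
Var(T) = 9.442 + 2 × 3.643 = 16.728
α (item deleted) = (6/5)·(1 − 9.442/16.728) = 0.52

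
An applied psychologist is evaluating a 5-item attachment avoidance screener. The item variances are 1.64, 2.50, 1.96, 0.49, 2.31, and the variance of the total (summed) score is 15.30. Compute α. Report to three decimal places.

α = 0.523

ΣVar(i) = 1.64 + 2.50 + 1.96 + 0.49 + 2.31 = 8.90
α = (k/(k−1))·(1 − ΣVar(i)/σ²_T) = (5/4)·(1 − 8.90/15.30) = 0.523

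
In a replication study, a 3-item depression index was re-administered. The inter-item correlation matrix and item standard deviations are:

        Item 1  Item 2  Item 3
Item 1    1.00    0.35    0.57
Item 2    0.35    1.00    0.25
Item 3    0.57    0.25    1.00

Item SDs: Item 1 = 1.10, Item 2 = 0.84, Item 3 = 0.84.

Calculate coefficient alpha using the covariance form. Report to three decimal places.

Σσ²ᵢ = 1.10² + 0.84² + 0.84² = 2.6212
Covariances σ_ij = r_ij · s_i · s_j:
  σ(Item 1,Item 2) = 0.35 × 1.10 × 0.84 = 0.3234
  σ(Item 1,Item 3) = 0.57 × 1.10 × 0.84 = 0.5267
  σ(Item 2,Item 3) = 0.25 × 0.84 × 0.84 = 0.1764
σ²_T = Σσ²ᵢ + 2·Σσ_ij = 2.6212 + 2 × 1.0265 = 4.6742
α = (3/2)·(1 − 2.6212/4.6742) = 0.659

coefficient alpha = 0.659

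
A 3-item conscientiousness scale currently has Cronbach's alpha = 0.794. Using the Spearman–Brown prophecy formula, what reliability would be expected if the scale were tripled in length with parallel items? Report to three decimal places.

Length factor m = 3
α' = m·α / (1 + (m−1)·α)
   = 3 × 0.794 / (1 + (3 − 1) × 0.794)
   = 2.3820 / 2.5880 = 0.920

predicted reliability = 0.920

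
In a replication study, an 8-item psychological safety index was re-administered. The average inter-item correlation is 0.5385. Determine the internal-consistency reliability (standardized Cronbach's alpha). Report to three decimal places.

Standardized α = k·r̄ / (1 + (k−1)·r̄) = 8 × 0.5385 / (1 + 7 × 0.5385)
  = 4.3080 / 4.7695 = 0.903

α = 0.903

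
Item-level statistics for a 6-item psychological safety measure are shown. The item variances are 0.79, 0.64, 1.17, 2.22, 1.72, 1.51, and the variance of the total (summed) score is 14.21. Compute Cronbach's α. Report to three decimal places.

α = 0.520

Σσ²ᵢ = 0.79 + 0.64 + 1.17 + 2.22 + 1.72 + 1.51 = 8.05
α = (k/(k−1))·(1 − Σσ²ᵢ/Var(T)) = (6/5)·(1 − 8.05/14.21) = 0.520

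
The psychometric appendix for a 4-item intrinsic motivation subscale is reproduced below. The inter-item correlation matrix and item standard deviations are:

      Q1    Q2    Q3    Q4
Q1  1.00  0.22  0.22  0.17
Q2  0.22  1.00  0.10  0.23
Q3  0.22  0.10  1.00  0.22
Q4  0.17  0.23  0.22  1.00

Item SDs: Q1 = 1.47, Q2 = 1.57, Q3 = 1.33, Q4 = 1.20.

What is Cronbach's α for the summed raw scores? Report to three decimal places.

Σσ²ᵢ = 1.47² + 1.57² + 1.33² + 1.20² = 7.8347
Covariances σ_ij = r_ij · s_i · s_j:
  σ(Q1,Q2) = 0.22 × 1.47 × 1.57 = 0.5077
  σ(Q1,Q3) = 0.22 × 1.47 × 1.33 = 0.4301
  σ(Q1,Q4) = 0.17 × 1.47 × 1.20 = 0.2999
  σ(Q2,Q3) = 0.10 × 1.57 × 1.33 = 0.2088
  σ(Q2,Q4) = 0.23 × 1.57 × 1.20 = 0.4333
  σ(Q3,Q4) = 0.22 × 1.33 × 1.20 = 0.3511
σ²_T = Σσ²ᵢ + 2·Σσ_ij = 7.8347 + 2 × 2.2309 = 12.2965
α = (4/3)·(1 − 7.8347/12.2965) = 0.484

α = 0.484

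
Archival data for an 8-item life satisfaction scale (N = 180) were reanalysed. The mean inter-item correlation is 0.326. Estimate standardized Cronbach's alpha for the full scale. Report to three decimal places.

Standardized α = k·r̄ / (1 + (k−1)·r̄) = 8 × 0.326 / (1 + 7 × 0.326)
  = 2.6080 / 3.2820 = 0.795

standardized Cronbach's alpha = 0.795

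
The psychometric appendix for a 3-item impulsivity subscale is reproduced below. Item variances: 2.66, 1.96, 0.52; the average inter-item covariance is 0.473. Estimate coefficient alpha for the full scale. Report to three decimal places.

coefficient alpha = 0.534

Σσ²ᵢ = 2.66 + 1.96 + 0.52 = 5.14
Sum of the 3 distinct covariances = 3 × 0.473 = 1.419
σ²_T = Σσ²ᵢ + 2·Σcov = 5.14 + 2 × 1.419 = 7.978
α = (3/2)·(1 − 5.14/7.978) = 0.534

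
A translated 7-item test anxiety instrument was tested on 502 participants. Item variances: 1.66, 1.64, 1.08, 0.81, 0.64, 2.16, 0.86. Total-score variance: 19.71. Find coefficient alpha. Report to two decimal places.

coefficient alpha = 0.64

Σσᵢ² = 1.66 + 1.64 + 1.08 + 0.81 + 0.64 + 2.16 + 0.86 = 8.85
α = (k/(k−1))·(1 − Σσᵢ²/σ²_total) = (7/6)·(1 − 8.85/19.71) = 0.64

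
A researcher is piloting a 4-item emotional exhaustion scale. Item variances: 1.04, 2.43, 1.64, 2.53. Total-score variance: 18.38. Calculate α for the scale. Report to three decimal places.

α = 0.779

Σσᵢ² = 1.04 + 2.43 + 1.64 + 2.53 = 7.64
α = (k/(k−1))·(1 − Σσᵢ²/σ²_T) = (4/3)·(1 − 7.64/18.38) = 0.779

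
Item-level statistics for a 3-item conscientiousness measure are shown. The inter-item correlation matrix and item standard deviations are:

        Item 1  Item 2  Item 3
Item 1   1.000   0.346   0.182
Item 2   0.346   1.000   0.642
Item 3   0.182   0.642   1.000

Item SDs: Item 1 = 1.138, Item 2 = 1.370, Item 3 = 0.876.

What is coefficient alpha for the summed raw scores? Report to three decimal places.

Σσ²ᵢ = 1.138² + 1.370² + 0.876² = 3.9393
Covariances σ_ij = r_ij · s_i · s_j:
  σ(Item 1,Item 2) = 0.346 × 1.138 × 1.370 = 0.5394
  σ(Item 1,Item 3) = 0.182 × 1.138 × 0.876 = 0.1814
  σ(Item 2,Item 3) = 0.642 × 1.370 × 0.876 = 0.7705
σ²_T = Σσ²ᵢ + 2·Σσ_ij = 3.9393 + 2 × 1.4913 = 6.9219
α = (3/2)·(1 − 3.9393/6.9219) = 0.646

α = 0.646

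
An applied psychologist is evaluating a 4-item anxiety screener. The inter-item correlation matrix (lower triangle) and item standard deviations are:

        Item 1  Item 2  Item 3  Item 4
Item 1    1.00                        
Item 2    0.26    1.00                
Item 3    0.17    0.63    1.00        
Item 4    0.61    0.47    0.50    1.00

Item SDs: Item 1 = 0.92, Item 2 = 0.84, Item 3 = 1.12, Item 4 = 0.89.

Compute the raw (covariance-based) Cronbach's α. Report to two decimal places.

Σσ²ᵢ = 0.92² + 0.84² + 1.12² + 0.89² = 3.5985
Covariances σ_ij = r_ij · s_i · s_j:
  σ(Item 1,Item 2) = 0.26 × 0.92 × 0.84 = 0.2009
  σ(Item 1,Item 3) = 0.17 × 0.92 × 1.12 = 0.1752
  σ(Item 1,Item 4) = 0.61 × 0.92 × 0.89 = 0.4995
  σ(Item 2,Item 3) = 0.63 × 0.84 × 1.12 = 0.5927
  σ(Item 2,Item 4) = 0.47 × 0.84 × 0.89 = 0.3514
  σ(Item 3,Item 4) = 0.50 × 1.12 × 0.89 = 0.4984
σ²_T = Σσ²ᵢ + 2·Σσ_ij = 3.5985 + 2 × 2.3181 = 8.2347
α = (4/3)·(1 − 3.5985/8.2347) = 0.75

Cronbach's α = 0.75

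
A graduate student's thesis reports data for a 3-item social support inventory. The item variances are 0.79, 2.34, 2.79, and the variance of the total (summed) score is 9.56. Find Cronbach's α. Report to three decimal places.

Cronbach's α = 0.571

Σσᵢ² = 0.79 + 2.34 + 2.79 = 5.92
α = (k/(k−1))·(1 − Σσᵢ²/Var(T)) = (3/2)·(1 − 5.92/9.56) = 0.571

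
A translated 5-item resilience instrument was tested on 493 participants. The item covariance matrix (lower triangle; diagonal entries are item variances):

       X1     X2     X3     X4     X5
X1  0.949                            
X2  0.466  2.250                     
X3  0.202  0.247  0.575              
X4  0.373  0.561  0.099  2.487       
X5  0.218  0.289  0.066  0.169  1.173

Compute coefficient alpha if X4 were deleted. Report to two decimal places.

coefficient alpha = 0.50

Remaining items: X1, X2, X3, X5 (k = 4).
Σσᵢ² = 0.949 + 2.250 + 0.575 + 1.173 = 4.947
Var(T) = 4.947 + 2 × 1.488 = 7.923
α (item deleted) = (4/3)·(1 − 4.947/7.923) = 0.50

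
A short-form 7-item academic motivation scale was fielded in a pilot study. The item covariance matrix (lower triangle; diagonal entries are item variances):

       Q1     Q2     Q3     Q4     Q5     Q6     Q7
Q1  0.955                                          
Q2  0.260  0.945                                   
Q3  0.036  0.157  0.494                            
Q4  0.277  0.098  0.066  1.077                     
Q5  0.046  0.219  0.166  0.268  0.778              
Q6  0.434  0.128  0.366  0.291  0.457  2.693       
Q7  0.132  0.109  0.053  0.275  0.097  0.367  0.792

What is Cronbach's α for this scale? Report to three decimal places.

α = 0.614

sum of item variances = 0.955 + 0.945 + 0.494 + 1.077 + 0.778 + 2.693 + 0.792 = 7.734
Sum of off-diagonal covariances = 4.302
σ²_total = 7.734 + 2 × 4.302 = 16.338
α = (k/(k−1))·(1 − sum of item variances/σ²_total) = (7/6)·(1 − 7.734/16.338) = 0.614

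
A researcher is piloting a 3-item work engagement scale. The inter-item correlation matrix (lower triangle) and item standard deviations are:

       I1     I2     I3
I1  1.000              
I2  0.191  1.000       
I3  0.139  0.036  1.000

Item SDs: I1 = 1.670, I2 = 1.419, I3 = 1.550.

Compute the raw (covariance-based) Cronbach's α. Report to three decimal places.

Σσ²ᵢ = 1.670² + 1.419² + 1.550² = 7.2050
Covariances σ_ij = r_ij · s_i · s_j:
  σ(I1,I2) = 0.191 × 1.670 × 1.419 = 0.4526
  σ(I1,I3) = 0.139 × 1.670 × 1.550 = 0.3598
  σ(I2,I3) = 0.036 × 1.419 × 1.550 = 0.0792
σ²_T = Σσ²ᵢ + 2·Σσ_ij = 7.2050 + 2 × 0.8916 = 8.9882
α = (3/2)·(1 − 7.2050/8.9882) = 0.298

α = 0.298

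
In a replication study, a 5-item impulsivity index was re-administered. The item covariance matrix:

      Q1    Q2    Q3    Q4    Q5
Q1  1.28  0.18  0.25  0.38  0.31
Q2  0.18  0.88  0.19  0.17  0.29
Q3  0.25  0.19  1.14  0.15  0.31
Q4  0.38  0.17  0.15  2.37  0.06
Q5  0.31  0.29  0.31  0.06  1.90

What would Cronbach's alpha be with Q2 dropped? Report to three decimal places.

Remaining items: Q1, Q3, Q4, Q5 (k = 4).
Σσ²ᵢ = 1.28 + 1.14 + 2.37 + 1.90 = 6.69
σ²_T = 6.69 + 2 × 1.46 = 9.61
α (item deleted) = (4/3)·(1 − 6.69/9.61) = 0.405

Cronbach's alpha = 0.405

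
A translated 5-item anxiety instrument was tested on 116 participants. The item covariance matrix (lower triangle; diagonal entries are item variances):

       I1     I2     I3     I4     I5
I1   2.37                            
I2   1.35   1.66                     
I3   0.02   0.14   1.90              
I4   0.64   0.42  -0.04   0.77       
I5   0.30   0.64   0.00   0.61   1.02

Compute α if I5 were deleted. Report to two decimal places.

Remaining items: I1, I2, I3, I4 (k = 4).
Σσ²ᵢ = 2.37 + 1.66 + 1.90 + 0.77 = 6.70
σ²_total = 6.70 + 2 × 2.53 = 11.76
α (item deleted) = (4/3)·(1 − 6.70/11.76) = 0.57

α = 0.57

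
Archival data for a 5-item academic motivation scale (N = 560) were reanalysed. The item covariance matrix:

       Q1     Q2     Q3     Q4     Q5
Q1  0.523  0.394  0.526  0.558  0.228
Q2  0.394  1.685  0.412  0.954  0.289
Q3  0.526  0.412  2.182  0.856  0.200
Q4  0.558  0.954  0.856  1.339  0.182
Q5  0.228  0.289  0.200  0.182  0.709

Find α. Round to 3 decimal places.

α = 0.735

ΣVar(i) = 0.523 + 1.685 + 2.182 + 1.339 + 0.709 = 6.438
Sum of off-diagonal covariances = 4.599
total variance = 6.438 + 2 × 4.599 = 15.636
α = (k/(k−1))·(1 − ΣVar(i)/total variance) = (5/4)·(1 − 6.438/15.636) = 0.735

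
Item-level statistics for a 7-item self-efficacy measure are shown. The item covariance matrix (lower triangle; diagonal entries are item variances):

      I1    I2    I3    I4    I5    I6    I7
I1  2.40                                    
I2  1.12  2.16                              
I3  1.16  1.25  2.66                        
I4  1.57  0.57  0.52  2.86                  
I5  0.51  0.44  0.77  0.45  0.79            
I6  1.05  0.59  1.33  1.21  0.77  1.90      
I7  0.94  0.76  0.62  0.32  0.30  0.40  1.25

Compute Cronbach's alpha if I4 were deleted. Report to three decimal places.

Remaining items: I1, I2, I3, I5, I6, I7 (k = 6).
Σσ²ᵢ = 2.40 + 2.16 + 2.66 + 0.79 + 1.90 + 1.25 = 11.16
σ²_total = 11.16 + 2 × 12.01 = 35.18
α (item deleted) = (6/5)·(1 − 11.16/35.18) = 0.819

α = 0.819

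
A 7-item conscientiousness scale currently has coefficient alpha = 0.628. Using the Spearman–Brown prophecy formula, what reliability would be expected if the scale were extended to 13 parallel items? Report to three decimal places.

Length factor m = 13/7 = 1.8571
α' = m·α / (1 + (m−1)·α)
   = 13/7 × 0.628 / (1 + (13/7 − 1) × 0.628)
   = 1.1663 / 1.5383 = 0.758

predicted reliability = 0.758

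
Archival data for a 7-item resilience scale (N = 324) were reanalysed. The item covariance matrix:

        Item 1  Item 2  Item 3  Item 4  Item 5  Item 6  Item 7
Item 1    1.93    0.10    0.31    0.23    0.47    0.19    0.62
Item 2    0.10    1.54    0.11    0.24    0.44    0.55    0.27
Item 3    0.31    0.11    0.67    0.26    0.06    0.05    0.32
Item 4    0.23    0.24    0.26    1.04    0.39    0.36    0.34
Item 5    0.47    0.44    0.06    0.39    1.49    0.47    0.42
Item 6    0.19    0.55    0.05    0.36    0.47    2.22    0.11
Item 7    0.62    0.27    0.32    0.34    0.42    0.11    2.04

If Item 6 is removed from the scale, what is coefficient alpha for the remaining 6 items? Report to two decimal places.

Remaining items: Item 1, Item 2, Item 3, Item 4, Item 5, Item 7 (k = 6).
Σσᵢ² = 1.93 + 1.54 + 0.67 + 1.04 + 1.49 + 2.04 = 8.71
σ²_T = 8.71 + 2 × 4.58 = 17.87
α (item deleted) = (6/5)·(1 − 8.71/17.87) = 0.62

coefficient alpha = 0.62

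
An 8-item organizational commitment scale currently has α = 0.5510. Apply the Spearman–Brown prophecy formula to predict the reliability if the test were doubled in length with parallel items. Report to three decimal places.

predicted reliability = 0.711

Length factor m = 2
α' = m·α / (1 + (m−1)·α)
   = 2 × 0.5510 / (1 + (2 − 1) × 0.5510)
   = 1.1020 / 1.5510 = 0.711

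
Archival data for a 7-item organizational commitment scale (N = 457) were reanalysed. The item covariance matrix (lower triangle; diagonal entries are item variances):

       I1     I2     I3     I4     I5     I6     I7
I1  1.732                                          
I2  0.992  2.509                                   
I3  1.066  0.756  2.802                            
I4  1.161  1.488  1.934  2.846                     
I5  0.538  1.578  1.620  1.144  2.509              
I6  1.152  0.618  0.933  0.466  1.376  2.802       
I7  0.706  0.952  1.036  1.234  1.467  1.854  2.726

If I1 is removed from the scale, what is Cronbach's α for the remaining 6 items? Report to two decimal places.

α = 0.83

Remaining items: I2, I3, I4, I5, I6, I7 (k = 6).
sum of item variances = 2.509 + 2.802 + 2.846 + 2.509 + 2.802 + 2.726 = 16.194
Var(T) = 16.194 + 2 × 18.456 = 53.106
α (item deleted) = (6/5)·(1 − 16.194/53.106) = 0.83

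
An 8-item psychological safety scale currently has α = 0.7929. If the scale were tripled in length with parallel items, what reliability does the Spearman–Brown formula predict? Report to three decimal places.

predicted reliability = 0.920

Length factor m = 3
α' = m·α / (1 + (m−1)·α)
   = 3 × 0.7929 / (1 + (3 − 1) × 0.7929)
   = 2.3787 / 2.5858 = 0.920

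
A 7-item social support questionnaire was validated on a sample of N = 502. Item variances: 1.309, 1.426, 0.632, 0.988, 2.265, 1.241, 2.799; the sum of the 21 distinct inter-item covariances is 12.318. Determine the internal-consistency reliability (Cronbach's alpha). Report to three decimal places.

Σσ²ᵢ = 1.309 + 1.426 + 0.632 + 0.988 + 2.265 + 1.241 + 2.799 = 10.660
Sum of distinct covariances = 12.318
Var(T) = Σσ²ᵢ + 2·Σcov = 10.660 + 2 × 12.318 = 35.296
α = (7/6)·(1 − 10.660/35.296) = 0.814

α = 0.814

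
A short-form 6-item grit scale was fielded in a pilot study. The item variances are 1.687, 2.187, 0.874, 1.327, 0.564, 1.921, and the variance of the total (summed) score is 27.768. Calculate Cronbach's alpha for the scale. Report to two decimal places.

ΣVar(i) = 1.687 + 2.187 + 0.874 + 1.327 + 0.564 + 1.921 = 8.560
α = (k/(k−1))·(1 − ΣVar(i)/σ²_total) = (6/5)·(1 − 8.560/27.768) = 0.83

Cronbach's alpha = 0.83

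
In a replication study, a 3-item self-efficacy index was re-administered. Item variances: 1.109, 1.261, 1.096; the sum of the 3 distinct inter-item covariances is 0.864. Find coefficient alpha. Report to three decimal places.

α = 0.499

Σσᵢ² = 1.109 + 1.261 + 1.096 = 3.466
Sum of distinct covariances = 0.864
σ²_total = Σσᵢ² + 2·Σcov = 3.466 + 2 × 0.864 = 5.194
α = (3/2)·(1 − 3.466/5.194) = 0.499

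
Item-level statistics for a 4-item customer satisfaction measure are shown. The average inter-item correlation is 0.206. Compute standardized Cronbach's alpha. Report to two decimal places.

α = 0.51

Standardized α = k·r̄ / (1 + (k−1)·r̄) = 4 × 0.206 / (1 + 3 × 0.206)
  = 0.8240 / 1.6180 = 0.51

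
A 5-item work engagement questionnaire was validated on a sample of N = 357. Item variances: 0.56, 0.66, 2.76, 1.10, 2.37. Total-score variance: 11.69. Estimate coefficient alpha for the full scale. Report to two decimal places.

Σσᵢ² = 0.56 + 0.66 + 2.76 + 1.10 + 2.37 = 7.45
α = (k/(k−1))·(1 − Σσᵢ²/σ²_T) = (5/4)·(1 − 7.45/11.69) = 0.45

coefficient alpha = 0.45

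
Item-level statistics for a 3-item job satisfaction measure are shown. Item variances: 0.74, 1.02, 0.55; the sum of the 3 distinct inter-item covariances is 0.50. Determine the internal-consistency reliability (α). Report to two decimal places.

ΣVar(i) = 0.74 + 1.02 + 0.55 = 2.31
Sum of distinct covariances = 0.50
total variance = ΣVar(i) + 2·Σcov = 2.31 + 2 × 0.50 = 3.31
α = (3/2)·(1 − 2.31/3.31) = 0.45

α = 0.45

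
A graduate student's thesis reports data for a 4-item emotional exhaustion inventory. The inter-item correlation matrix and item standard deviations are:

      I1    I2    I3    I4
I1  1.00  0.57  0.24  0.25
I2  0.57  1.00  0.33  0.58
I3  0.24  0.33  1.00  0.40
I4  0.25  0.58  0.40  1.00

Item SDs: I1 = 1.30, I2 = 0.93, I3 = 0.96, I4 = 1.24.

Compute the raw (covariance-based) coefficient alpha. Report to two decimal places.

coefficient alpha = 0.71

Σσ²ᵢ = 1.30² + 0.93² + 0.96² + 1.24² = 5.0141
Covariances σ_ij = r_ij · s_i · s_j:
  σ(I1,I2) = 0.57 × 1.30 × 0.93 = 0.6891
  σ(I1,I3) = 0.24 × 1.30 × 0.96 = 0.2995
  σ(I1,I4) = 0.25 × 1.30 × 1.24 = 0.4030
  σ(I2,I3) = 0.33 × 0.93 × 0.96 = 0.2946
  σ(I2,I4) = 0.58 × 0.93 × 1.24 = 0.6689
  σ(I3,I4) = 0.40 × 0.96 × 1.24 = 0.4762
σ²_T = Σσ²ᵢ + 2·Σσ_ij = 5.0141 + 2 × 2.8313 = 10.6767
α = (4/3)·(1 − 5.0141/10.6767) = 0.71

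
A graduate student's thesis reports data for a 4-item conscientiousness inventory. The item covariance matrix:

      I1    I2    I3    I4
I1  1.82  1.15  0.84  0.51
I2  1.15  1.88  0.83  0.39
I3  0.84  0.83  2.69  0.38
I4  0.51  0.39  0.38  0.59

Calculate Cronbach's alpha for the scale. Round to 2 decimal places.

α = 0.72

Σσ²ᵢ = 1.82 + 1.88 + 2.69 + 0.59 = 6.98
Sum of the distinct covariances = 4.10
Var(T) = 6.98 + 2 × 4.10 = 15.18
α = (k/(k−1))·(1 − Σσ²ᵢ/Var(T)) = (4/3)·(1 − 6.98/15.18) = 0.72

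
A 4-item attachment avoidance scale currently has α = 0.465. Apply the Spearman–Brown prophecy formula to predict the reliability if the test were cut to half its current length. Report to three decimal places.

predicted reliability = 0.303

Length factor m = 1/2
α' = m·α / (1 − (1−m)·α)
   = 1/2 × 0.465 / (1 − (1 − 1/2) × 0.465)
   = 0.2325 / 0.7675 = 0.303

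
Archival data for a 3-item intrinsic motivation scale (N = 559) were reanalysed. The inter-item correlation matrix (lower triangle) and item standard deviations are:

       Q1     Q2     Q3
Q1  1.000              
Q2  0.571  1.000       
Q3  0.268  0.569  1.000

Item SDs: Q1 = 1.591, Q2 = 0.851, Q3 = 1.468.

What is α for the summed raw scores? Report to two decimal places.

α = 0.66

Σσ²ᵢ = 1.591² + 0.851² + 1.468² = 5.4105
Covariances σ_ij = r_ij · s_i · s_j:
  σ(Q1,Q2) = 0.571 × 1.591 × 0.851 = 0.7731
  σ(Q1,Q3) = 0.268 × 1.591 × 1.468 = 0.6259
  σ(Q2,Q3) = 0.569 × 0.851 × 1.468 = 0.7108
σ²_T = Σσ²ᵢ + 2·Σσ_ij = 5.4105 + 2 × 2.1098 = 9.6301
α = (3/2)·(1 − 5.4105/9.6301) = 0.66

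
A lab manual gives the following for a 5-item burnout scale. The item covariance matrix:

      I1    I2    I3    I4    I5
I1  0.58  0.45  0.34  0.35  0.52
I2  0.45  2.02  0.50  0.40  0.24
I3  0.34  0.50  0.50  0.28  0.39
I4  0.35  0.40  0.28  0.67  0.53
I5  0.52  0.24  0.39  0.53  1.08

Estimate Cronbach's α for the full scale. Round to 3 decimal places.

Cronbach's α = 0.778

Σσ²ᵢ = 0.58 + 2.02 + 0.50 + 0.67 + 1.08 = 4.85
Sum of the distinct covariances = 4.00
total variance = 4.85 + 2 × 4.00 = 12.85
α = (k/(k−1))·(1 − Σσ²ᵢ/total variance) = (5/4)·(1 − 4.85/12.85) = 0.778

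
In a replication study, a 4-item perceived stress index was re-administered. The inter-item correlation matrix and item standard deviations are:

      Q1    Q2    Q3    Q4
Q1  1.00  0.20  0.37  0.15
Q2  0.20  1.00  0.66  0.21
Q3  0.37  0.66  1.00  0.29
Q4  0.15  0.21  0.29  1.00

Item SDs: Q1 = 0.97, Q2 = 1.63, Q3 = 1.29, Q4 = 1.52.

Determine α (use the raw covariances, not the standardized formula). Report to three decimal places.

α = 0.638

Σσ²ᵢ = 0.97² + 1.63² + 1.29² + 1.52² = 7.5723
Covariances σ_ij = r_ij · s_i · s_j:
  σ(Q1,Q2) = 0.20 × 0.97 × 1.63 = 0.3162
  σ(Q1,Q3) = 0.37 × 0.97 × 1.29 = 0.4630
  σ(Q1,Q4) = 0.15 × 0.97 × 1.52 = 0.2212
  σ(Q2,Q3) = 0.66 × 1.63 × 1.29 = 1.3878
  σ(Q2,Q4) = 0.21 × 1.63 × 1.52 = 0.5203
  σ(Q3,Q4) = 0.29 × 1.29 × 1.52 = 0.5686
σ²_T = Σσ²ᵢ + 2·Σσ_ij = 7.5723 + 2 × 3.4771 = 14.5265
α = (4/3)·(1 − 7.5723/14.5265) = 0.638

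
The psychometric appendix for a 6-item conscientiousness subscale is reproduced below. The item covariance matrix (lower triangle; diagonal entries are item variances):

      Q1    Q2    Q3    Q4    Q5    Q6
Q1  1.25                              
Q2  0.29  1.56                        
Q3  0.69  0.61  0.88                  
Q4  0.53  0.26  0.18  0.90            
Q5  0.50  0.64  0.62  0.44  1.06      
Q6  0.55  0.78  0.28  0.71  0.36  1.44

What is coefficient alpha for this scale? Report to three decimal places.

coefficient alpha = 0.813

sum of item variances = 1.25 + 1.56 + 0.88 + 0.90 + 1.06 + 1.44 = 7.09
Sum of off-diagonal covariances = 7.44
Var(T) = 7.09 + 2 × 7.44 = 21.97
α = (k/(k−1))·(1 − sum of item variances/Var(T)) = (6/5)·(1 − 7.09/21.97) = 0.813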